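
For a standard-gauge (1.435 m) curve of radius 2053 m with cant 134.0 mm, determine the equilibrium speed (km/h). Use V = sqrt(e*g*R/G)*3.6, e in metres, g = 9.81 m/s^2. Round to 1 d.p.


Convert cant: e = 134.0 mm = 0.1340 m
V_ms = sqrt(0.1340 * 9.81 * 2053 / 1.435)
V_ms = sqrt(1880.662453) = 43.3666 m/s
V = 43.3666 * 3.6 = 156.1 km/h

156.1


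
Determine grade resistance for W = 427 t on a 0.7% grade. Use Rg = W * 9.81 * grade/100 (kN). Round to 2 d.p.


Rg = W * 9.81 * grade / 100
Rg = 427 * 9.81 * 0.7 / 100
Rg = 4188.87 * 0.007
Rg = 29.32 kN

29.32


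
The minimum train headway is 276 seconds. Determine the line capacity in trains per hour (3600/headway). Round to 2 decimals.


Capacity = 3600 / headway
Capacity = 3600 / 276
Capacity = 13.04 trains/hour

13.04


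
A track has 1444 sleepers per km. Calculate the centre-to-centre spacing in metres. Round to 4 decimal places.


Spacing = 1000 m / number of sleepers
Spacing = 1000 / 1444
Spacing = 0.6925 m

0.6925


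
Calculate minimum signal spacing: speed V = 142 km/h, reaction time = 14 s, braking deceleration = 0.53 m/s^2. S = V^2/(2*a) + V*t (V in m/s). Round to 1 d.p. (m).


V = 142 / 3.6 = 39.4444 m/s
Braking distance = 39.4444^2 / (2*0.53) = 1467.7964 m
Sighting distance = 39.4444 * 14 = 552.2222 m
S = 1467.7964 + 552.2222 = 2020.0 m

2020.0


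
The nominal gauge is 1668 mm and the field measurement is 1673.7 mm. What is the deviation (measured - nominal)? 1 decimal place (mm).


Deviation = measured - nominal
Deviation = 1673.7 - 1668
Deviation = 5.7 mm

5.7


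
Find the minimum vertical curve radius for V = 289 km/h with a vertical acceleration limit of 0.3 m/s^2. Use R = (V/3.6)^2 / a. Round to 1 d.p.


Convert speed: V = 289 / 3.6 = 80.2778 m/s
V^2 = 6444.5216 m^2/s^2
R_v = 6444.5216 / 0.3
R_v = 21481.7 m

21481.7


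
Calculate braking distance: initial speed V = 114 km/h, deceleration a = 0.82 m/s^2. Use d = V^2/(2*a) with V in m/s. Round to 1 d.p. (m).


Convert speed: V = 114 / 3.6 = 31.6667 m/s
V^2 = 1002.7778
d = 1002.7778 / (2 * 0.82)
d = 1002.7778 / 1.64
d = 611.4 m

611.4


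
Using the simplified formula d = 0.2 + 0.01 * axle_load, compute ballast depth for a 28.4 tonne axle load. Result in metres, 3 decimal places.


d = 0.2 + 0.01 * 28.4
d = 0.2 + 0.284
d = 0.484 m

0.484


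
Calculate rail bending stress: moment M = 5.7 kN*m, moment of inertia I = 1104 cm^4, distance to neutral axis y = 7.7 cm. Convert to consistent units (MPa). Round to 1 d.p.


Convert units:
M = 5.7 kN*m = 5700000 N*mm
y = 7.7 cm = 77 mm
I = 1104 cm^4 = 11040000 mm^4
sigma = 5700000 * 77 / 11040000
sigma = 39.8 MPa

39.8


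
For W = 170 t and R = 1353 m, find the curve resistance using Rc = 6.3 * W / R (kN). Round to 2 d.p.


Rc = 6.3 * W / R
Rc = 6.3 * 170 / 1353
Rc = 1071.0 / 1353
Rc = 0.79 kN

0.79


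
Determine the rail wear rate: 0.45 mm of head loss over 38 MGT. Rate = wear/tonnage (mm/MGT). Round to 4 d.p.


Wear rate = total wear / cumulative tonnage
Rate = 0.45 / 38
Rate = 0.0118 mm/MGT

0.0118


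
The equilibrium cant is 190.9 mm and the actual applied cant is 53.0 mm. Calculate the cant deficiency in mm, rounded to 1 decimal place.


Cant deficiency = equilibrium cant - actual cant
CD = 190.9 - 53.0
CD = 137.9 mm

137.9


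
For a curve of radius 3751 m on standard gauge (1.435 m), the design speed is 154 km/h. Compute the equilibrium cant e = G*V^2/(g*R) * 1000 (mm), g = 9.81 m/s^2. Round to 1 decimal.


Convert speed: V = 154 / 3.6 = 42.7778 m/s
Apply formula: e = 1.435 * 42.7778^2 / (9.81 * 3751)
e = 1.435 * 1829.9383 / 36797.31
e = 0.071363 m = 71.4 mm

71.4


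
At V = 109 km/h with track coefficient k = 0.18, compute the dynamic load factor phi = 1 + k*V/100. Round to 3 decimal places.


phi = 1 + k * V / 100
phi = 1 + 0.18 * 109 / 100
phi = 1 + 0.1962
phi = 1.196

1.196


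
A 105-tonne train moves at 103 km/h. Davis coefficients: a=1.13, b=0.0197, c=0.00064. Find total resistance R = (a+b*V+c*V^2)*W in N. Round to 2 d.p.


b*V = 0.0197 * 103 = 2.0291
c*V^2 = 0.00064 * 10609 = 6.78976
R_per_t = 1.13 + 2.0291 + 6.78976 = 9.94886 N/t
R_total = 9.94886 * 105 = 1044.63 N

1044.63


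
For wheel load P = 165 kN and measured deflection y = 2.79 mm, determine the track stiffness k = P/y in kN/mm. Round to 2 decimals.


Track stiffness k = P / y
k = 165 / 2.79
k = 59.14 kN/mm

59.14


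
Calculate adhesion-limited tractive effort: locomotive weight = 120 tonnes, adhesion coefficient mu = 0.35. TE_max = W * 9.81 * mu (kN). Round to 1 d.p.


TE_max = W * g * mu
TE_max = 120 * 9.81 * 0.35
TE_max = 1177.2 * 0.35
TE_max = 412.0 kN

412.0


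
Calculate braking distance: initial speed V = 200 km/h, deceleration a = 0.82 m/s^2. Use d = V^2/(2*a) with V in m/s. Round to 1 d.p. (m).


Convert speed: V = 200 / 3.6 = 55.5556 m/s
V^2 = 3086.4198
d = 3086.4198 / (2 * 0.82)
d = 3086.4198 / 1.64
d = 1882.0 m

1882.0


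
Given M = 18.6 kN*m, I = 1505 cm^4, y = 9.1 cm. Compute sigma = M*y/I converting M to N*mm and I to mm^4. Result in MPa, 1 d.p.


Convert units:
M = 18.6 kN*m = 18600000 N*mm
y = 9.1 cm = 91 mm
I = 1505 cm^4 = 15050000 mm^4
sigma = 18600000 * 91 / 15050000
sigma = 112.5 MPa

112.5


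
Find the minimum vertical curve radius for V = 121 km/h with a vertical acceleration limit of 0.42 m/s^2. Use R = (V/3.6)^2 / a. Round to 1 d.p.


Convert speed: V = 121 / 3.6 = 33.6111 m/s
V^2 = 1129.7068 m^2/s^2
R_v = 1129.7068 / 0.42
R_v = 2689.8 m

2689.8


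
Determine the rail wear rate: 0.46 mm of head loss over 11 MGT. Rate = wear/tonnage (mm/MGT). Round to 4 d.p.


Wear rate = total wear / cumulative tonnage
Rate = 0.46 / 11
Rate = 0.0418 mm/MGT

0.0418


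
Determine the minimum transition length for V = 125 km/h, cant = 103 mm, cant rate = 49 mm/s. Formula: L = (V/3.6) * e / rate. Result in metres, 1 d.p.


Convert speed: V = 125 / 3.6 = 34.7222 m/s
L = 34.7222 * 103 / 49
L = 3576.3889 / 49
L = 73.0 m

73.0


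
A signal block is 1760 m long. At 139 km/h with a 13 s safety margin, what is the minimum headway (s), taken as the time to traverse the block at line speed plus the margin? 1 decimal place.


V = 139 / 3.6 = 38.6111 m/s
Block traversal time = 1760 / 38.6111 = 45.5827 s
Headway = 45.5827 + 13
Headway = 58.6 s

58.6


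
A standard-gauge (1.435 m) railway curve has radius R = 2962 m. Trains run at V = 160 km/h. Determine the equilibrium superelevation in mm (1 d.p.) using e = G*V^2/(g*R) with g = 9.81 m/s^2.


Convert speed: V = 160 / 3.6 = 44.4444 m/s
Apply formula: e = 1.435 * 44.4444^2 / (9.81 * 2962)
e = 1.435 * 1975.3086 / 29057.22
e = 0.097551 m = 97.6 mm

97.6


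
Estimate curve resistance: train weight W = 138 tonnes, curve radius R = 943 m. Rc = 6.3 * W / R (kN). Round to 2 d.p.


Rc = 6.3 * W / R
Rc = 6.3 * 138 / 943
Rc = 869.4 / 943
Rc = 0.92 kN

0.92


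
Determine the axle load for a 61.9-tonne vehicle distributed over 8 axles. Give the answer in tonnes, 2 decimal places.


Load per axle = total weight / number of axles
Load = 61.9 / 8
Load = 7.74 tonnes

7.74


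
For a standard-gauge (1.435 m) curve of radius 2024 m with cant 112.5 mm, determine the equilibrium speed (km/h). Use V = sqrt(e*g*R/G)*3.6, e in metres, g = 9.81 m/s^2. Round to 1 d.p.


Convert cant: e = 112.5 mm = 0.1125 m
V_ms = sqrt(0.1125 * 9.81 * 2024 / 1.435)
V_ms = sqrt(1556.61115) = 39.4539 m/s
V = 39.4539 * 3.6 = 142.0 km/h

142.0


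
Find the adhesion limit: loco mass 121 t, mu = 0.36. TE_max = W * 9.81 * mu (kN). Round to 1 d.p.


TE_max = W * g * mu
TE_max = 121 * 9.81 * 0.36
TE_max = 1187.01 * 0.36
TE_max = 427.3 kN

427.3


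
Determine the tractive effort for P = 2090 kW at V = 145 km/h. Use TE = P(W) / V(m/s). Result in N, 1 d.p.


Convert: P = 2090 kW = 2090000 W
V = 145 / 3.6 = 40.2778 m/s
TE = 2090000 / 40.2778
TE = 51889.7 N

51889.7


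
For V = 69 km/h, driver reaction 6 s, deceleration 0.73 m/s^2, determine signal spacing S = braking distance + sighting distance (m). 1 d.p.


V = 69 / 3.6 = 19.1667 m/s
Braking distance = 19.1667^2 / (2*0.73) = 251.6172 m
Sighting distance = 19.1667 * 6 = 115.0 m
S = 251.6172 + 115.0 = 366.6 m

366.6


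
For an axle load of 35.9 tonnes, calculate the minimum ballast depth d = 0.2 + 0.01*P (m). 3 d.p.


d = 0.2 + 0.01 * 35.9
d = 0.2 + 0.359
d = 0.559 m

0.559


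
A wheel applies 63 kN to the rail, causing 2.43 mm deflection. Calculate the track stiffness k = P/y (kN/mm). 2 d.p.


Track stiffness k = P / y
k = 63 / 2.43
k = 25.93 kN/mm

25.93


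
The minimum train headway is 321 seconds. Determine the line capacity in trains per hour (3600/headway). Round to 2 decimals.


Capacity = 3600 / headway
Capacity = 3600 / 321
Capacity = 11.21 trains/hour

11.21


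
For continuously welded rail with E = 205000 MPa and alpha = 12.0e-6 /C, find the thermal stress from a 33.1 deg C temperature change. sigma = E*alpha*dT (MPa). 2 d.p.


sigma = E * alpha * dT
sigma = 205000 * 12.0e-6 * 33.1
sigma = 2.46 * 33.1
sigma = 81.43 MPa

81.43


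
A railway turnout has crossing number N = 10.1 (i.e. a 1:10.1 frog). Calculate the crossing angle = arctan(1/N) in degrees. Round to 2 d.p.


1/N = 1/10.1 = 0.09901
angle = arctan(0.09901) = 0.098688 rad
angle = 0.098688 * 180/pi = 5.65 degrees

5.65


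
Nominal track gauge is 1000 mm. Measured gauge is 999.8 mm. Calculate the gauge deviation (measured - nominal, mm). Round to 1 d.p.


Deviation = measured - nominal
Deviation = 999.8 - 1000
Deviation = -0.2 mm

-0.2


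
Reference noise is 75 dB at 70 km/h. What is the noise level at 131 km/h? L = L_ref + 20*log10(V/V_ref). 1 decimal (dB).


V/V_ref = 131 / 70 = 1.871429
log10(1.871429) = 0.272173
20 * 0.272173 = 5.4435
L = 75 + 5.4435 = 80.4 dB

80.4


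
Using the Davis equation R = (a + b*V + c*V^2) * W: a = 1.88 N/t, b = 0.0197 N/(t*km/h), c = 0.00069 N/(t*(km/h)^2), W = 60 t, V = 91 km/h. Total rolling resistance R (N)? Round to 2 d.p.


b*V = 0.0197 * 91 = 1.7927
c*V^2 = 0.00069 * 8281 = 5.71389
R_per_t = 1.88 + 1.7927 + 5.71389 = 9.38659 N/t
R_total = 9.38659 * 60 = 563.20 N

563.20


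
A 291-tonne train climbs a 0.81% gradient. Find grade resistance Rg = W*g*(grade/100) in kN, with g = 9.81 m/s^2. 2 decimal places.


Rg = W * 9.81 * grade / 100
Rg = 291 * 9.81 * 0.81 / 100
Rg = 2854.71 * 0.0081
Rg = 23.12 kN

23.12


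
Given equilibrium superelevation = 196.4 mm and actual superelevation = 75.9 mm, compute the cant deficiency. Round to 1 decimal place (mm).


Cant deficiency = equilibrium cant - actual cant
CD = 196.4 - 75.9
CD = 120.5 mm

120.5


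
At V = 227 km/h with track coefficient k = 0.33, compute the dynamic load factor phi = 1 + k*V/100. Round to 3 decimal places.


phi = 1 + k * V / 100
phi = 1 + 0.33 * 227 / 100
phi = 1 + 0.7491
phi = 1.749

1.749


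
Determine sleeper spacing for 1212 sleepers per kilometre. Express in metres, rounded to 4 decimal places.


Spacing = 1000 m / number of sleepers
Spacing = 1000 / 1212
Spacing = 0.8251 m

0.8251


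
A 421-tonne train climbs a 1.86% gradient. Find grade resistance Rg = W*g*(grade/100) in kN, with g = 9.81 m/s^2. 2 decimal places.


Rg = W * 9.81 * grade / 100
Rg = 421 * 9.81 * 1.86 / 100
Rg = 4130.01 * 0.0186
Rg = 76.82 kN

76.82


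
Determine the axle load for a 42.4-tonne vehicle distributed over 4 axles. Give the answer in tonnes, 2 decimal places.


Load per axle = total weight / number of axles
Load = 42.4 / 4
Load = 10.60 tonnes

10.60


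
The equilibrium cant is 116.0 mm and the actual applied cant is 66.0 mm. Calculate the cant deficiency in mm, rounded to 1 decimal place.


Cant deficiency = equilibrium cant - actual cant
CD = 116.0 - 66.0
CD = 50.0 mm

50.0


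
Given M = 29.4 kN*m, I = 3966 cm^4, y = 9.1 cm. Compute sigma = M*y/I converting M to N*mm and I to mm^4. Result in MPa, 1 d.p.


Convert units:
M = 29.4 kN*m = 29400000 N*mm
y = 9.1 cm = 91 mm
I = 3966 cm^4 = 39660000 mm^4
sigma = 29400000 * 91 / 39660000
sigma = 67.5 MPa

67.5


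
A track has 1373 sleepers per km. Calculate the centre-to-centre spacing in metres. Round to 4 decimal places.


Spacing = 1000 m / number of sleepers
Spacing = 1000 / 1373
Spacing = 0.7283 m

0.7283


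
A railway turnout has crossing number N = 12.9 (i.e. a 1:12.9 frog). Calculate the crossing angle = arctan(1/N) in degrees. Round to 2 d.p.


1/N = 1/12.9 = 0.077519
angle = arctan(0.077519) = 0.077365 rad
angle = 0.077365 * 180/pi = 4.43 degrees

4.43


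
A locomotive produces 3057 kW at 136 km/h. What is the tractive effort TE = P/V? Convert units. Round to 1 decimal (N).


Convert: P = 3057 kW = 3057000 W
V = 136 / 3.6 = 37.7778 m/s
TE = 3057000 / 37.7778
TE = 80920.6 N

80920.6


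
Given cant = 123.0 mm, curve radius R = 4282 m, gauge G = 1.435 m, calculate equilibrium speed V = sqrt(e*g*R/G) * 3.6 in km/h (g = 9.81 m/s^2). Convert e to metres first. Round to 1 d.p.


Convert cant: e = 123.0 mm = 0.1230 m
V_ms = sqrt(0.1230 * 9.81 * 4282 / 1.435)
V_ms = sqrt(3600.550286) = 60.0046 m/s
V = 60.0046 * 3.6 = 216.0 km/h

216.0


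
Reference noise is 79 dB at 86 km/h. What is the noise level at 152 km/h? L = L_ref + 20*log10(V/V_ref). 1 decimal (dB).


V/V_ref = 152 / 86 = 1.767442
log10(1.767442) = 0.247345
20 * 0.247345 = 4.9469
L = 79 + 4.9469 = 83.9 dB

83.9


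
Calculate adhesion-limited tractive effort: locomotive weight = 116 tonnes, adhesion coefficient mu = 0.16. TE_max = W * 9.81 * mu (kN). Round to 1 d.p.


TE_max = W * g * mu
TE_max = 116 * 9.81 * 0.16
TE_max = 1137.96 * 0.16
TE_max = 182.1 kN

182.1


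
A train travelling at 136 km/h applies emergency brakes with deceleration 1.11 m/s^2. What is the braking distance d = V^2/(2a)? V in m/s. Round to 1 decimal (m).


Convert speed: V = 136 / 3.6 = 37.7778 m/s
V^2 = 1427.1605
d = 1427.1605 / (2 * 1.11)
d = 1427.1605 / 2.22
d = 642.9 m

642.9


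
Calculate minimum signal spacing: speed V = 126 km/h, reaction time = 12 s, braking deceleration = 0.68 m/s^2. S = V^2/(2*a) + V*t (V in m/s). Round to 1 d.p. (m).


V = 126 / 3.6 = 35.0 m/s
Braking distance = 35.0^2 / (2*0.68) = 900.7353 m
Sighting distance = 35.0 * 12 = 420.0 m
S = 900.7353 + 420.0 = 1320.7 m

1320.7


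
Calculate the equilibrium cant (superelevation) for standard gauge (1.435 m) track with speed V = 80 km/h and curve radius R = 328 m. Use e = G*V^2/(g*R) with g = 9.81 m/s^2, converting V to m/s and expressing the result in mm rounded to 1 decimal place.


Convert speed: V = 80 / 3.6 = 22.2222 m/s
Apply formula: e = 1.435 * 22.2222^2 / (9.81 * 328)
e = 1.435 * 493.8272 / 3217.68
e = 0.220234 m = 220.2 mm

220.2


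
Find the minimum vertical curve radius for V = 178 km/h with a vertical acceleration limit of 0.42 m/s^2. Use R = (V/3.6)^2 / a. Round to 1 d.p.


Convert speed: V = 178 / 3.6 = 49.4444 m/s
V^2 = 2444.7531 m^2/s^2
R_v = 2444.7531 / 0.42
R_v = 5820.8 m

5820.8


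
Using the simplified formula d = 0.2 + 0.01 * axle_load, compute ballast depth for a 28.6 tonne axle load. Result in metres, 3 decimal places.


d = 0.2 + 0.01 * 28.6
d = 0.2 + 0.286
d = 0.486 m

0.486


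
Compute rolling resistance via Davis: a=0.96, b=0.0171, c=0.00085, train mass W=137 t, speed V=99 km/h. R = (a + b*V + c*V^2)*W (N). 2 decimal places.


b*V = 0.0171 * 99 = 1.6929
c*V^2 = 0.00085 * 9801 = 8.33085
R_per_t = 0.96 + 1.6929 + 8.33085 = 10.98375 N/t
R_total = 10.98375 * 137 = 1504.77 N

1504.77


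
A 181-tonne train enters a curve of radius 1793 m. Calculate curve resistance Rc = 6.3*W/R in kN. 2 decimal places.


Rc = 6.3 * W / R
Rc = 6.3 * 181 / 1793
Rc = 1140.3 / 1793
Rc = 0.64 kN

0.64


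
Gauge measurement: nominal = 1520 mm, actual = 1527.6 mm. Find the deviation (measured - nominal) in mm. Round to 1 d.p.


Deviation = measured - nominal
Deviation = 1527.6 - 1520
Deviation = 7.6 mm

7.6


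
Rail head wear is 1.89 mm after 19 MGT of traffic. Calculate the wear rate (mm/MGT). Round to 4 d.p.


Wear rate = total wear / cumulative tonnage
Rate = 1.89 / 19
Rate = 0.0995 mm/MGT

0.0995


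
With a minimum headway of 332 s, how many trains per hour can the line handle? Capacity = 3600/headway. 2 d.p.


Capacity = 3600 / headway
Capacity = 3600 / 332
Capacity = 10.84 trains/hour

10.84


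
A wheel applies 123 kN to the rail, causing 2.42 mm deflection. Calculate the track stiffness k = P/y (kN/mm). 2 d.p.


Track stiffness k = P / y
k = 123 / 2.42
k = 50.83 kN/mm

50.83


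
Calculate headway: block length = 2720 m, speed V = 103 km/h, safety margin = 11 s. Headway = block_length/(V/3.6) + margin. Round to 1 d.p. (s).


V = 103 / 3.6 = 28.6111 m/s
Block traversal time = 2720 / 28.6111 = 95.068 s
Headway = 95.068 + 11
Headway = 106.1 s

106.1


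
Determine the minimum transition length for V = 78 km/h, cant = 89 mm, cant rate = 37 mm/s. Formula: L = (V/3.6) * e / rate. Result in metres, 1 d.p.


Convert speed: V = 78 / 3.6 = 21.6667 m/s
L = 21.6667 * 89 / 37
L = 1928.3333 / 37
L = 52.1 m

52.1


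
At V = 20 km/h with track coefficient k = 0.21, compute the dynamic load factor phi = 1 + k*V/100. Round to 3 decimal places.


phi = 1 + k * V / 100
phi = 1 + 0.21 * 20 / 100
phi = 1 + 0.042
phi = 1.042

1.042


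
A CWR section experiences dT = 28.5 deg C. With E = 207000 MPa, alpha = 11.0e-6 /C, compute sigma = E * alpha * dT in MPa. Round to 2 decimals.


sigma = E * alpha * dT
sigma = 207000 * 11.0e-6 * 28.5
sigma = 2.277 * 28.5
sigma = 64.89 MPa

64.89


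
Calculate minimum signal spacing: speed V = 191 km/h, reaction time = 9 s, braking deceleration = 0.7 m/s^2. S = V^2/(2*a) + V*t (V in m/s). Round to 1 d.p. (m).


V = 191 / 3.6 = 53.0556 m/s
Braking distance = 53.0556^2 / (2*0.7) = 2010.6371 m
Sighting distance = 53.0556 * 9 = 477.5 m
S = 2010.6371 + 477.5 = 2488.1 m

2488.1


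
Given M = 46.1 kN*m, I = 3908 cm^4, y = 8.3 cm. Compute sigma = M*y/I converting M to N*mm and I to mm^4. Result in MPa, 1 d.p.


Convert units:
M = 46.1 kN*m = 46100000 N*mm
y = 8.3 cm = 83 mm
I = 3908 cm^4 = 39080000 mm^4
sigma = 46100000 * 83 / 39080000
sigma = 97.9 MPa

97.9


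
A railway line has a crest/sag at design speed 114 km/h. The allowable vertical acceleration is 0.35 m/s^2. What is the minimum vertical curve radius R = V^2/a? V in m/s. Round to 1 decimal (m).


Convert speed: V = 114 / 3.6 = 31.6667 m/s
V^2 = 1002.7778 m^2/s^2
R_v = 1002.7778 / 0.35
R_v = 2865.1 m

2865.1


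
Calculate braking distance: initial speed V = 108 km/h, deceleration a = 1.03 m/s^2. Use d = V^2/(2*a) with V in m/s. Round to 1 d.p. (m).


Convert speed: V = 108 / 3.6 = 30.0 m/s
V^2 = 900.0
d = 900.0 / (2 * 1.03)
d = 900.0 / 2.06
d = 436.9 m

436.9


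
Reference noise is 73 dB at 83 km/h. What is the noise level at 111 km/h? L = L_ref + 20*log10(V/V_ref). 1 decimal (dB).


V/V_ref = 111 / 83 = 1.337349
log10(1.337349) = 0.126245
20 * 0.126245 = 2.5249
L = 73 + 2.5249 = 75.5 dB

75.5


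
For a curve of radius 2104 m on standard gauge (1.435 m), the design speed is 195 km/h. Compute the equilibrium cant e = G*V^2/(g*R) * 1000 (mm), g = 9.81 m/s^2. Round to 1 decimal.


Convert speed: V = 195 / 3.6 = 54.1667 m/s
Apply formula: e = 1.435 * 54.1667^2 / (9.81 * 2104)
e = 1.435 * 2934.0278 / 20640.24
e = 0.203986 m = 204.0 mm

204.0


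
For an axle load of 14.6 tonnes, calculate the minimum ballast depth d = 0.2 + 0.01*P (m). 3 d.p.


d = 0.2 + 0.01 * 14.6
d = 0.2 + 0.146
d = 0.346 m

0.346


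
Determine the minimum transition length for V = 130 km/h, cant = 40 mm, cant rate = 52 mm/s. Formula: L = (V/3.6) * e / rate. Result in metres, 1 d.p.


Convert speed: V = 130 / 3.6 = 36.1111 m/s
L = 36.1111 * 40 / 52
L = 1444.4444 / 52
L = 27.8 m

27.8


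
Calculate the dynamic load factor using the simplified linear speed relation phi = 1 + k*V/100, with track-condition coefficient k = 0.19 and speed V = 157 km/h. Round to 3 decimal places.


phi = 1 + k * V / 100
phi = 1 + 0.19 * 157 / 100
phi = 1 + 0.2983
phi = 1.298

1.298


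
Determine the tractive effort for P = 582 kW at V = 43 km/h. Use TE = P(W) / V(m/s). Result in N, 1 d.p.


Convert: P = 582 kW = 582000 W
V = 43 / 3.6 = 11.9444 m/s
TE = 582000 / 11.9444
TE = 48725.6 N

48725.6


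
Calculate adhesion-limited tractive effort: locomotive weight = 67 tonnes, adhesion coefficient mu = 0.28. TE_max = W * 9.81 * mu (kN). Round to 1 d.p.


TE_max = W * g * mu
TE_max = 67 * 9.81 * 0.28
TE_max = 657.27 * 0.28
TE_max = 184.0 kN

184.0


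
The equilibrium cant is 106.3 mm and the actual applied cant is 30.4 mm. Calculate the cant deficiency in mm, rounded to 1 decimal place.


Cant deficiency = equilibrium cant - actual cant
CD = 106.3 - 30.4
CD = 75.9 mm

75.9


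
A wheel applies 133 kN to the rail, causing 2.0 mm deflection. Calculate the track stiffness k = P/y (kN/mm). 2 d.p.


Track stiffness k = P / y
k = 133 / 2.0
k = 66.50 kN/mm

66.50


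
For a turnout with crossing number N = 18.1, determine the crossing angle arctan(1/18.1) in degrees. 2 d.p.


1/N = 1/18.1 = 0.055249
angle = arctan(0.055249) = 0.055193 rad
angle = 0.055193 * 180/pi = 3.16 degrees

3.16


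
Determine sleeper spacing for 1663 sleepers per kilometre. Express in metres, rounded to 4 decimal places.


Spacing = 1000 m / number of sleepers
Spacing = 1000 / 1663
Spacing = 0.6013 m

0.6013


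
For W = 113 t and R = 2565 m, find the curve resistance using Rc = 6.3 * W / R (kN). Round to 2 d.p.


Rc = 6.3 * W / R
Rc = 6.3 * 113 / 2565
Rc = 711.9 / 2565
Rc = 0.28 kN

0.28


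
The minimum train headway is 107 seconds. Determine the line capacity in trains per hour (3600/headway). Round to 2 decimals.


Capacity = 3600 / headway
Capacity = 3600 / 107
Capacity = 33.64 trains/hour

33.64


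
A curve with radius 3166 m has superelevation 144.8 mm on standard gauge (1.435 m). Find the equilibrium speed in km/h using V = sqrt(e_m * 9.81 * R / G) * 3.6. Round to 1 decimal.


Convert cant: e = 144.8 mm = 0.1448 m
V_ms = sqrt(0.1448 * 9.81 * 3166 / 1.435)
V_ms = sqrt(3133.982584) = 55.982 m/s
V = 55.982 * 3.6 = 201.5 km/h

201.5


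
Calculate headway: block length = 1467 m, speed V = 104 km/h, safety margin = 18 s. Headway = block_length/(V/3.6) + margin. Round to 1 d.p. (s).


V = 104 / 3.6 = 28.8889 m/s
Block traversal time = 1467 / 28.8889 = 50.7808 s
Headway = 50.7808 + 18
Headway = 68.8 s

68.8


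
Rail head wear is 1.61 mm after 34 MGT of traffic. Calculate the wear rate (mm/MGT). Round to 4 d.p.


Wear rate = total wear / cumulative tonnage
Rate = 1.61 / 34
Rate = 0.0474 mm/MGT

0.0474


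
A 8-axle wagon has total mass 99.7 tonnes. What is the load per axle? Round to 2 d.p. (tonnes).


Load per axle = total weight / number of axles
Load = 99.7 / 8
Load = 12.46 tonnes

12.46


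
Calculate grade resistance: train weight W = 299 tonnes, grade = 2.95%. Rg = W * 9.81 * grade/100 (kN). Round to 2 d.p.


Rg = W * 9.81 * grade / 100
Rg = 299 * 9.81 * 2.95 / 100
Rg = 2933.19 * 0.0295
Rg = 86.53 kN

86.53


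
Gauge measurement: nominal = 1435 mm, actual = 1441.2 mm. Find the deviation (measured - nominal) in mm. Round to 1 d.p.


Deviation = measured - nominal
Deviation = 1441.2 - 1435
Deviation = 6.2 mm

6.2


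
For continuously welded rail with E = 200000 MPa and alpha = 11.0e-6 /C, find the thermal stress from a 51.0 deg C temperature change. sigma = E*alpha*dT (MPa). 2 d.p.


sigma = E * alpha * dT
sigma = 200000 * 11.0e-6 * 51.0
sigma = 2.2 * 51.0
sigma = 112.20 MPa

112.20


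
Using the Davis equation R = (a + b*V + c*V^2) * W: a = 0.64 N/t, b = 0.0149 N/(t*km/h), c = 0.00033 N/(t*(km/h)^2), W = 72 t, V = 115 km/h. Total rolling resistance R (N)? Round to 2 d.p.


b*V = 0.0149 * 115 = 1.7135
c*V^2 = 0.00033 * 13225 = 4.36425
R_per_t = 0.64 + 1.7135 + 4.36425 = 6.71775 N/t
R_total = 6.71775 * 72 = 483.68 N

483.68


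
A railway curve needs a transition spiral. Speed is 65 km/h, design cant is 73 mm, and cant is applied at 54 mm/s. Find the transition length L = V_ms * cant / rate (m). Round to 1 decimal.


Convert speed: V = 65 / 3.6 = 18.0556 m/s
L = 18.0556 * 73 / 54
L = 1318.0556 / 54
L = 24.4 m

24.4


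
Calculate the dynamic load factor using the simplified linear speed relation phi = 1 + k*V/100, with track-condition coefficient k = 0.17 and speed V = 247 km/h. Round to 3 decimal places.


phi = 1 + k * V / 100
phi = 1 + 0.17 * 247 / 100
phi = 1 + 0.4199
phi = 1.420

1.420


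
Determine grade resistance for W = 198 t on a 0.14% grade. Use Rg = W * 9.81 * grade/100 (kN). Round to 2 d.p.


Rg = W * 9.81 * grade / 100
Rg = 198 * 9.81 * 0.14 / 100
Rg = 1942.38 * 0.0014
Rg = 2.72 kN

2.72


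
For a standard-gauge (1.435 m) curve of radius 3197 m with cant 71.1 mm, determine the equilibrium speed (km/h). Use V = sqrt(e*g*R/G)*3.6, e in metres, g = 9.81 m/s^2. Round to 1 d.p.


Convert cant: e = 71.1 mm = 0.0711 m
V_ms = sqrt(0.0711 * 9.81 * 3197 / 1.435)
V_ms = sqrt(1553.922458) = 39.4198 m/s
V = 39.4198 * 3.6 = 141.9 km/h

141.9


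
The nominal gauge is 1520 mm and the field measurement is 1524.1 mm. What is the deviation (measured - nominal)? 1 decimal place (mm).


Deviation = measured - nominal
Deviation = 1524.1 - 1520
Deviation = 4.1 mm

4.1


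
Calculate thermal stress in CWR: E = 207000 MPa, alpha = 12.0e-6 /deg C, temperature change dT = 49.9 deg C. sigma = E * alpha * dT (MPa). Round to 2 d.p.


sigma = E * alpha * dT
sigma = 207000 * 12.0e-6 * 49.9
sigma = 2.484 * 49.9
sigma = 123.95 MPa

123.95


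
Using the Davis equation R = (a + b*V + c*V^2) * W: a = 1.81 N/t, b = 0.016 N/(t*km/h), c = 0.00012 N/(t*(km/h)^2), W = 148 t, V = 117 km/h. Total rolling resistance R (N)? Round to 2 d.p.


b*V = 0.016 * 117 = 1.872
c*V^2 = 0.00012 * 13689 = 1.64268
R_per_t = 1.81 + 1.872 + 1.64268 = 5.32468 N/t
R_total = 5.32468 * 148 = 788.05 N

788.05


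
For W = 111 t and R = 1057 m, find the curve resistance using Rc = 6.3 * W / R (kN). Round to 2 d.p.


Rc = 6.3 * W / R
Rc = 6.3 * 111 / 1057
Rc = 699.3 / 1057
Rc = 0.66 kN

0.66


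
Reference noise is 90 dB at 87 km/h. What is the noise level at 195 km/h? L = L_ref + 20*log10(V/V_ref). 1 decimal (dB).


V/V_ref = 195 / 87 = 2.241379
log10(2.241379) = 0.350515
20 * 0.350515 = 7.0103
L = 90 + 7.0103 = 97.0 dB

97.0


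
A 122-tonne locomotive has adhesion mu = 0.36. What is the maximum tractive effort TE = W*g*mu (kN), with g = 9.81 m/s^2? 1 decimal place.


TE_max = W * g * mu
TE_max = 122 * 9.81 * 0.36
TE_max = 1196.82 * 0.36
TE_max = 430.9 kN

430.9


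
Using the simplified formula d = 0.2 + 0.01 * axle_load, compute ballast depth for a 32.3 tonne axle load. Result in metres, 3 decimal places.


d = 0.2 + 0.01 * 32.3
d = 0.2 + 0.323
d = 0.523 m

0.523


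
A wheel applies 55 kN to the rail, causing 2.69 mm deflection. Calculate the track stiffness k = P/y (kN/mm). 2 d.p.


Track stiffness k = P / y
k = 55 / 2.69
k = 20.45 kN/mm

20.45


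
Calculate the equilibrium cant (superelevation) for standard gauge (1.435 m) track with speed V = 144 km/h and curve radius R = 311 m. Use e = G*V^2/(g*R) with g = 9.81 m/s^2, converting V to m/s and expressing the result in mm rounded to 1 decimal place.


Convert speed: V = 144 / 3.6 = 40.0 m/s
Apply formula: e = 1.435 * 40.0^2 / (9.81 * 311)
e = 1.435 * 1600.0 / 3050.91
e = 0.752562 m = 752.6 mm

752.6


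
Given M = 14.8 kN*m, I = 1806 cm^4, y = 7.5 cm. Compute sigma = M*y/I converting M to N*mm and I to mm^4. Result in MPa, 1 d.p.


Convert units:
M = 14.8 kN*m = 14800000 N*mm
y = 7.5 cm = 75 mm
I = 1806 cm^4 = 18060000 mm^4
sigma = 14800000 * 75 / 18060000
sigma = 61.5 MPa

61.5


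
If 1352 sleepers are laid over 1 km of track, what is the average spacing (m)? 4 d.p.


Spacing = 1000 m / number of sleepers
Spacing = 1000 / 1352
Spacing = 0.7396 m

0.7396


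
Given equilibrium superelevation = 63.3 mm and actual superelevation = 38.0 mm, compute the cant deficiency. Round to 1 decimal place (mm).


Cant deficiency = equilibrium cant - actual cant
CD = 63.3 - 38.0
CD = 25.3 mm

25.3


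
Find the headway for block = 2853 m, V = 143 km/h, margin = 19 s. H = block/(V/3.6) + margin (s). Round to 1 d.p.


V = 143 / 3.6 = 39.7222 m/s
Block traversal time = 2853 / 39.7222 = 71.8238 s
Headway = 71.8238 + 19
Headway = 90.8 s

90.8


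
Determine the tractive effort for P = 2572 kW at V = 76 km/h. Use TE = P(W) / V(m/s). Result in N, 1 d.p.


Convert: P = 2572 kW = 2572000 W
V = 76 / 3.6 = 21.1111 m/s
TE = 2572000 / 21.1111
TE = 121831.6 N

121831.6


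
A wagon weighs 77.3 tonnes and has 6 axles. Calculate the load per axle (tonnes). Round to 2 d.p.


Load per axle = total weight / number of axles
Load = 77.3 / 6
Load = 12.88 tonnes

12.88


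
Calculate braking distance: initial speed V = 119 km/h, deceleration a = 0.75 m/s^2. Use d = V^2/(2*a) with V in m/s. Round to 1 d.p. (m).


Convert speed: V = 119 / 3.6 = 33.0556 m/s
V^2 = 1092.6698
d = 1092.6698 / (2 * 0.75)
d = 1092.6698 / 1.5
d = 728.4 m

728.4


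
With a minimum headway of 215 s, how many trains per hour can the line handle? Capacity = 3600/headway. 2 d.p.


Capacity = 3600 / headway
Capacity = 3600 / 215
Capacity = 16.74 trains/hour

16.74


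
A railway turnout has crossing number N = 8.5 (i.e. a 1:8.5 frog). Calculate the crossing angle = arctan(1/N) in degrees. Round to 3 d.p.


1/N = 1/8.5 = 0.117647
angle = arctan(0.117647) = 0.117109 rad
angle = 0.117109 * 180/pi = 6.710 degrees

6.710


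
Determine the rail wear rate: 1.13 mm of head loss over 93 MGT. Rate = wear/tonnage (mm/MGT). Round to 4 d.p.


Wear rate = total wear / cumulative tonnage
Rate = 1.13 / 93
Rate = 0.0122 mm/MGT

0.0122


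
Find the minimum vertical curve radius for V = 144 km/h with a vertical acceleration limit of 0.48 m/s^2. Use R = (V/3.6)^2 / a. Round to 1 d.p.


Convert speed: V = 144 / 3.6 = 40.0 m/s
V^2 = 1600.0 m^2/s^2
R_v = 1600.0 / 0.48
R_v = 3333.3 m

3333.3


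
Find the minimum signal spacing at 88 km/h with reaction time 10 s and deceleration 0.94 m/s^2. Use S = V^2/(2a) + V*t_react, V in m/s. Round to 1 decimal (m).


V = 88 / 3.6 = 24.4444 m/s
Braking distance = 24.4444^2 / (2*0.94) = 317.8356 m
Sighting distance = 24.4444 * 10 = 244.4444 m
S = 317.8356 + 244.4444 = 562.3 m

562.3


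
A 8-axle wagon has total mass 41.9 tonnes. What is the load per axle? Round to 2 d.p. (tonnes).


Load per axle = total weight / number of axles
Load = 41.9 / 8
Load = 5.24 tonnes

5.24


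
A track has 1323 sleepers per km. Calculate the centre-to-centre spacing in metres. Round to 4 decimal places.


Spacing = 1000 m / number of sleepers
Spacing = 1000 / 1323
Spacing = 0.7559 m

0.7559


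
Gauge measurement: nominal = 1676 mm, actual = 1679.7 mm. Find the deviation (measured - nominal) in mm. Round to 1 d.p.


Deviation = measured - nominal
Deviation = 1679.7 - 1676
Deviation = 3.7 mm

3.7


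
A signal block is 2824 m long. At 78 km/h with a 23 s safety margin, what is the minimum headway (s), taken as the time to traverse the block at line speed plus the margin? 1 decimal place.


V = 78 / 3.6 = 21.6667 m/s
Block traversal time = 2824 / 21.6667 = 130.3385 s
Headway = 130.3385 + 23
Headway = 153.3 s

153.3


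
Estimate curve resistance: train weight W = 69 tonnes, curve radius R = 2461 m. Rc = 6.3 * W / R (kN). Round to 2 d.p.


Rc = 6.3 * W / R
Rc = 6.3 * 69 / 2461
Rc = 434.7 / 2461
Rc = 0.18 kN

0.18


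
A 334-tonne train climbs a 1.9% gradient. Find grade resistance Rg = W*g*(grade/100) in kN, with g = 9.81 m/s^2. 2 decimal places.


Rg = W * 9.81 * grade / 100
Rg = 334 * 9.81 * 1.9 / 100
Rg = 3276.54 * 0.019
Rg = 62.25 kN

62.25


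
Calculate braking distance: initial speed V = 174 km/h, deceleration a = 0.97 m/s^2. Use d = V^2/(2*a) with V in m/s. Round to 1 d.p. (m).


Convert speed: V = 174 / 3.6 = 48.3333 m/s
V^2 = 2336.1111
d = 2336.1111 / (2 * 0.97)
d = 2336.1111 / 1.94
d = 1204.2 m

1204.2


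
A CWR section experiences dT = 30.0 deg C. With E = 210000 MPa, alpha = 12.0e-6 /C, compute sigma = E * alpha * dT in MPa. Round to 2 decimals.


sigma = E * alpha * dT
sigma = 210000 * 12.0e-6 * 30.0
sigma = 2.52 * 30.0
sigma = 75.60 MPa

75.60


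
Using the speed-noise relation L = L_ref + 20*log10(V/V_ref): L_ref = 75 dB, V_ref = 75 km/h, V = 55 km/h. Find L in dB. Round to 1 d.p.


V/V_ref = 55 / 75 = 0.733333
log10(0.733333) = -0.134699
20 * -0.134699 = -2.694
L = 75 + -2.694 = 72.3 dB

72.3


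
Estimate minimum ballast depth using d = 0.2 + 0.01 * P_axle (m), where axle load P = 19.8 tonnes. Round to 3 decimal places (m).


d = 0.2 + 0.01 * 19.8
d = 0.2 + 0.198
d = 0.398 m

0.398


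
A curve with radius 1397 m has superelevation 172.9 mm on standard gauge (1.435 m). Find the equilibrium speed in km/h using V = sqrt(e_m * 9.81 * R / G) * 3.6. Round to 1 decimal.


Convert cant: e = 172.9 mm = 0.1729 m
V_ms = sqrt(0.1729 * 9.81 * 1397 / 1.435)
V_ms = sqrt(1651.233556) = 40.6354 m/s
V = 40.6354 * 3.6 = 146.3 km/h

146.3


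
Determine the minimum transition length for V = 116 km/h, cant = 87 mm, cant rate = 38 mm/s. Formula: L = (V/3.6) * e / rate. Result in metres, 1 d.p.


Convert speed: V = 116 / 3.6 = 32.2222 m/s
L = 32.2222 * 87 / 38
L = 2803.3333 / 38
L = 73.8 m

73.8


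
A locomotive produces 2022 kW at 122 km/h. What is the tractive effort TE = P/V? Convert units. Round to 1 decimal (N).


Convert: P = 2022 kW = 2022000 W
V = 122 / 3.6 = 33.8889 m/s
TE = 2022000 / 33.8889
TE = 59665.6 N

59665.6


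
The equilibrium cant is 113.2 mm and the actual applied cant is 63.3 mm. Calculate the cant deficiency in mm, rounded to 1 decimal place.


Cant deficiency = equilibrium cant - actual cant
CD = 113.2 - 63.3
CD = 49.9 mm

49.9


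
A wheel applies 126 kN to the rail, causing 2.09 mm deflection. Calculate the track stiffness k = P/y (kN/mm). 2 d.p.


Track stiffness k = P / y
k = 126 / 2.09
k = 60.29 kN/mm

60.29


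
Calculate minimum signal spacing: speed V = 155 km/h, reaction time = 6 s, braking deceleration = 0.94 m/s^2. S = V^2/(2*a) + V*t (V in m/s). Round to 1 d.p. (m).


V = 155 / 3.6 = 43.0556 m/s
Braking distance = 43.0556^2 / (2*0.94) = 986.0537 m
Sighting distance = 43.0556 * 6 = 258.3333 m
S = 986.0537 + 258.3333 = 1244.4 m

1244.4


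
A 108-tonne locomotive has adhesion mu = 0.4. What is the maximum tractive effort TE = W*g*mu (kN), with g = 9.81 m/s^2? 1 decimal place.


TE_max = W * g * mu
TE_max = 108 * 9.81 * 0.4
TE_max = 1059.48 * 0.4
TE_max = 423.8 kN

423.8


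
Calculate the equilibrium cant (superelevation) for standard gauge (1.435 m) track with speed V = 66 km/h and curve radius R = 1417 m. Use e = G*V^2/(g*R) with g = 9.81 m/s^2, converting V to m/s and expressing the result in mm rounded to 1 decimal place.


Convert speed: V = 66 / 3.6 = 18.3333 m/s
Apply formula: e = 1.435 * 18.3333^2 / (9.81 * 1417)
e = 1.435 * 336.1111 / 13900.77
e = 0.034697 m = 34.7 mm

34.7


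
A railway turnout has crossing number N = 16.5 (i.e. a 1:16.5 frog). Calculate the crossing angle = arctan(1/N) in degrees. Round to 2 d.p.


1/N = 1/16.5 = 0.060606
angle = arctan(0.060606) = 0.060532 rad
angle = 0.060532 * 180/pi = 3.47 degrees

3.47


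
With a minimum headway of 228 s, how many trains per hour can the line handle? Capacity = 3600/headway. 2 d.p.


Capacity = 3600 / headway
Capacity = 3600 / 228
Capacity = 15.79 trains/hour

15.79


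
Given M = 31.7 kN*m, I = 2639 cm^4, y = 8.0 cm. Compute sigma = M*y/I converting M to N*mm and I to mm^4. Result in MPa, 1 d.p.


Convert units:
M = 31.7 kN*m = 31700000 N*mm
y = 8.0 cm = 80 mm
I = 2639 cm^4 = 26390000 mm^4
sigma = 31700000 * 80 / 26390000
sigma = 96.1 MPa

96.1


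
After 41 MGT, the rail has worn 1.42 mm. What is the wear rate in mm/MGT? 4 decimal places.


Wear rate = total wear / cumulative tonnage
Rate = 1.42 / 41
Rate = 0.0346 mm/MGT

0.0346


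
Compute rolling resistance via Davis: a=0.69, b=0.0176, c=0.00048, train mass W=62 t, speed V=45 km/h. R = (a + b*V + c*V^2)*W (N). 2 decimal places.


b*V = 0.0176 * 45 = 0.792
c*V^2 = 0.00048 * 2025 = 0.972
R_per_t = 0.69 + 0.792 + 0.972 = 2.454 N/t
R_total = 2.454 * 62 = 152.15 N

152.15


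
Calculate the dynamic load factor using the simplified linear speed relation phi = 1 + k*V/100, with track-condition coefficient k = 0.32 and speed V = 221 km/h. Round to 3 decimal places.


phi = 1 + k * V / 100
phi = 1 + 0.32 * 221 / 100
phi = 1 + 0.7072
phi = 1.707

1.707


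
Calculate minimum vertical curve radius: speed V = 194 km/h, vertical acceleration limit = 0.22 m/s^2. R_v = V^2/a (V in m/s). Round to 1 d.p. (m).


Convert speed: V = 194 / 3.6 = 53.8889 m/s
V^2 = 2904.0123 m^2/s^2
R_v = 2904.0123 / 0.22
R_v = 13200.1 m

13200.1


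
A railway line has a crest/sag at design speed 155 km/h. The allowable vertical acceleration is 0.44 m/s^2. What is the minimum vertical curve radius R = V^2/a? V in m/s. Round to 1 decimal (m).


Convert speed: V = 155 / 3.6 = 43.0556 m/s
V^2 = 1853.7809 m^2/s^2
R_v = 1853.7809 / 0.44
R_v = 4213.1 m

4213.1


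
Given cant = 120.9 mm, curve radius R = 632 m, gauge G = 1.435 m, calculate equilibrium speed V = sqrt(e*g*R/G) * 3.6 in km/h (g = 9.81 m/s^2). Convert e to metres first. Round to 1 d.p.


Convert cant: e = 120.9 mm = 0.1209 m
V_ms = sqrt(0.1209 * 9.81 * 632 / 1.435)
V_ms = sqrt(522.348661) = 22.8549 m/s
V = 22.8549 * 3.6 = 82.3 km/h

82.3


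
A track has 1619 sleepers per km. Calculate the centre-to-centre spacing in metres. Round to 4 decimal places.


Spacing = 1000 m / number of sleepers
Spacing = 1000 / 1619
Spacing = 0.6177 m

0.6177


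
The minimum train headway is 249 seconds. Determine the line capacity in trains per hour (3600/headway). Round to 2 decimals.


Capacity = 3600 / headway
Capacity = 3600 / 249
Capacity = 14.46 trains/hour

14.46


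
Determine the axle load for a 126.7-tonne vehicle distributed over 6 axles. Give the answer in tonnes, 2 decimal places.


Load per axle = total weight / number of axles
Load = 126.7 / 6
Load = 21.12 tonnes

21.12


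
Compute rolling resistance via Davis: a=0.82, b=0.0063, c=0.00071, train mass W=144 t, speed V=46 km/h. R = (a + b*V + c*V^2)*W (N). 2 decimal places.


b*V = 0.0063 * 46 = 0.2898
c*V^2 = 0.00071 * 2116 = 1.50236
R_per_t = 0.82 + 0.2898 + 1.50236 = 2.61216 N/t
R_total = 2.61216 * 144 = 376.15 N

376.15


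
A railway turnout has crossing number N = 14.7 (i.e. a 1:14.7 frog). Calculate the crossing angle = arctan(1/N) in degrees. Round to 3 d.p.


1/N = 1/14.7 = 0.068027
angle = arctan(0.068027) = 0.067923 rad
angle = 0.067923 * 180/pi = 3.892 degrees

3.892


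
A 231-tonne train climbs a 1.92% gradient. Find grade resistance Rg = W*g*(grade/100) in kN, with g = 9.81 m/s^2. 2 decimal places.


Rg = W * 9.81 * grade / 100
Rg = 231 * 9.81 * 1.92 / 100
Rg = 2266.11 * 0.0192
Rg = 43.51 kN

43.51


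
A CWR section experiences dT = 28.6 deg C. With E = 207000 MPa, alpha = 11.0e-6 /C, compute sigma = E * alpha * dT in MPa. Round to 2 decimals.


sigma = E * alpha * dT
sigma = 207000 * 11.0e-6 * 28.6
sigma = 2.277 * 28.6
sigma = 65.12 MPa

65.12


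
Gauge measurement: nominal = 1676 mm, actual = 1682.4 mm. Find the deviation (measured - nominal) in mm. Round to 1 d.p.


Deviation = measured - nominal
Deviation = 1682.4 - 1676
Deviation = 6.4 mm

6.4


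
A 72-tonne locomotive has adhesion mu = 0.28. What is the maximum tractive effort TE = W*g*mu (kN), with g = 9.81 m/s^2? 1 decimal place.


TE_max = W * g * mu
TE_max = 72 * 9.81 * 0.28
TE_max = 706.32 * 0.28
TE_max = 197.8 kN

197.8
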